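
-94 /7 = -13.43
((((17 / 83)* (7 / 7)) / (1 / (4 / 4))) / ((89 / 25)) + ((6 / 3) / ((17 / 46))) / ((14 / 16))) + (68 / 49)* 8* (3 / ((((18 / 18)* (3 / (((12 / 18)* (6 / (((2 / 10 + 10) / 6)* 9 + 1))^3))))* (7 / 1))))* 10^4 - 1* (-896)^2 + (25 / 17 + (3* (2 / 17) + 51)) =-149648588050379122877 / 186540850986959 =-802229.58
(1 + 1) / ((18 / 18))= 2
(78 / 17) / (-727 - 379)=-39 / 9401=-0.00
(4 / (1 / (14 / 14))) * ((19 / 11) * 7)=532 / 11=48.36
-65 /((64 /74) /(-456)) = 137085 /4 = 34271.25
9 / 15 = 3 / 5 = 0.60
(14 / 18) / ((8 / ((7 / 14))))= 0.05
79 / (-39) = -79 / 39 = -2.03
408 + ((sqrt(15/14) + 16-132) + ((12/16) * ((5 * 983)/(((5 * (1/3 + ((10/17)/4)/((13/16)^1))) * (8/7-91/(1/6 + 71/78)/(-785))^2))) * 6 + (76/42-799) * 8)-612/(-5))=-38670590896142/83487556845 + sqrt(210)/14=-462.15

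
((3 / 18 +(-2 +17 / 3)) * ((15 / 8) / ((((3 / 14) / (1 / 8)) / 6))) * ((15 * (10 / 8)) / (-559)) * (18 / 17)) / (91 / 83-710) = 15033375 / 11928469696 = 0.00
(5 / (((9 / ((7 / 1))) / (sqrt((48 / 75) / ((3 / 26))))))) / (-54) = -14*sqrt(78) / 729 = -0.17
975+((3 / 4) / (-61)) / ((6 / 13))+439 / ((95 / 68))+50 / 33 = 1974646853 / 1529880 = 1290.72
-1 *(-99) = 99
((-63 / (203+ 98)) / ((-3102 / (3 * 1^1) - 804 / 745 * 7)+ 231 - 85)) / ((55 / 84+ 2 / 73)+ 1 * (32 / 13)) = 14847105 / 199710292157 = 0.00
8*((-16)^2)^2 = 524288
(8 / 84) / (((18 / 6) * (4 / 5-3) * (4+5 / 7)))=-10 / 3267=-0.00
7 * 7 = 49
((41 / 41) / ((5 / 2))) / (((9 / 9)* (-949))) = -2 / 4745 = -0.00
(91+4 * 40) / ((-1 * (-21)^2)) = -251 / 441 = -0.57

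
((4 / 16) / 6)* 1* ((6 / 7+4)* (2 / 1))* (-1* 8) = -68 / 21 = -3.24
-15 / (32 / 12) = -45 / 8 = -5.62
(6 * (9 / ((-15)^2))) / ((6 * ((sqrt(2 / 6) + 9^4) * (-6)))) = -0.00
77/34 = 2.26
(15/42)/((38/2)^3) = 5/96026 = 0.00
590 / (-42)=-295 / 21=-14.05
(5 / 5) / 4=0.25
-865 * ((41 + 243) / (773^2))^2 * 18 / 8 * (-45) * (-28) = -197790692400 / 357040905841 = -0.55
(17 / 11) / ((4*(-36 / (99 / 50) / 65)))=-221 / 160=-1.38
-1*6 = -6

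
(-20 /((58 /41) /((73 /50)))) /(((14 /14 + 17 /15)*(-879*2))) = 2993 /543808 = 0.01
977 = 977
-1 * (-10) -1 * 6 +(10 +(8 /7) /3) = 302 /21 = 14.38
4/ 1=4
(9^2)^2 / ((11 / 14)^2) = 10627.74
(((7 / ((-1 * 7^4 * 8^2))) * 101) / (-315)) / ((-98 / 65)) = -1313 / 135531648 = -0.00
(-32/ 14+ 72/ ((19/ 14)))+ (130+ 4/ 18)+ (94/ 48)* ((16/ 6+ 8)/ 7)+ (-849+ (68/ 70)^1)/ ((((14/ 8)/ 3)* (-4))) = 22933913/ 41895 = 547.41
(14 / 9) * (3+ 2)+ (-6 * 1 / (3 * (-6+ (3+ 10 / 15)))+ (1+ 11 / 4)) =12.38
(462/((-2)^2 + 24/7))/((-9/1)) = -539/78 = -6.91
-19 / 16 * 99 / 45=-209 / 80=-2.61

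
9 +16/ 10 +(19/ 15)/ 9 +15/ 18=625/ 54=11.57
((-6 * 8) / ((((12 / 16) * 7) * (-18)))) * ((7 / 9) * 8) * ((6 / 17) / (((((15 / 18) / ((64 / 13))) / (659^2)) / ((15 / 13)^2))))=142305198080 / 37349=3810147.48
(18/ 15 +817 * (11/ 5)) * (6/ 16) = 26979/ 40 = 674.48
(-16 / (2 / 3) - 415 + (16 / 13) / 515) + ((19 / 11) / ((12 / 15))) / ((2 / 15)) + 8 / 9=-2237181833 / 5302440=-421.92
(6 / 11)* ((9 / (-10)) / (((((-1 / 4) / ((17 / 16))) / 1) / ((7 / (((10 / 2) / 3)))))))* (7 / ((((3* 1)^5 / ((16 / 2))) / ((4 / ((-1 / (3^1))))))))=-6664 / 275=-24.23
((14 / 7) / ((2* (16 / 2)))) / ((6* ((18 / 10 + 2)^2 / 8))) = 25 / 2166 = 0.01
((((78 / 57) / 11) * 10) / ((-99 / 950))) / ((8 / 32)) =-52000 / 1089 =-47.75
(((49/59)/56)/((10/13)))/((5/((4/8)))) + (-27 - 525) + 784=232.00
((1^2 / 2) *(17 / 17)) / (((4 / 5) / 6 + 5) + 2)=15 / 214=0.07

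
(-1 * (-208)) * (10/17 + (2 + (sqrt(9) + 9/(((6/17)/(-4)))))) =-340912/17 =-20053.65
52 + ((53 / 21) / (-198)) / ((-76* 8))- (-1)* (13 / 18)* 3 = 136936853 / 2528064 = 54.17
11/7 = 1.57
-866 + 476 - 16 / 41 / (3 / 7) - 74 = -57184 / 123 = -464.91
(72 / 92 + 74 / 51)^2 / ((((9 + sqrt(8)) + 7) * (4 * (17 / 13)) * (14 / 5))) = 0.02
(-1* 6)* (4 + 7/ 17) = -450/ 17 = -26.47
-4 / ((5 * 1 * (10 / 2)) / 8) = -1.28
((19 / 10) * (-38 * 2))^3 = -376367048 / 125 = -3010936.38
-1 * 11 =-11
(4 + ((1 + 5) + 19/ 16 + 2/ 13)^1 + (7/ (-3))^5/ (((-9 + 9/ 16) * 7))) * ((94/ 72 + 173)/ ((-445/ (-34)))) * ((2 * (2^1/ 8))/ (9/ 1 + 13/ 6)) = 364305890641/ 48825807264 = 7.46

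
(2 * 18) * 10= 360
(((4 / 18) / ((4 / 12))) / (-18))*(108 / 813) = -4 / 813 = -0.00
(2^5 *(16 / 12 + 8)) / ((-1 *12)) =-224 / 9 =-24.89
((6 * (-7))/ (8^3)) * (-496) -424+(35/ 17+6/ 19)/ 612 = -303083659/ 790704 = -383.31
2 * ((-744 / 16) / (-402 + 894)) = -31 / 164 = -0.19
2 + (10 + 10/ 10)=13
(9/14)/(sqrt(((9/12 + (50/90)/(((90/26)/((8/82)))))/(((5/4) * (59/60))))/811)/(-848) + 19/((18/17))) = 0.04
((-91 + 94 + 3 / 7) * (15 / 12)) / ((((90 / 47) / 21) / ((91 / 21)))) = 611 / 3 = 203.67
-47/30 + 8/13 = -371/390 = -0.95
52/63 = 0.83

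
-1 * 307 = -307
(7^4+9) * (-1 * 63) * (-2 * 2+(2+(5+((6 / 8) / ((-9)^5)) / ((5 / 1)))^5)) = -49807231631386247200285248555908813 / 105042229566251864840640000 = -474163884.73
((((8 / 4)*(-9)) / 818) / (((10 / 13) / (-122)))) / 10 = 7137 / 20450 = 0.35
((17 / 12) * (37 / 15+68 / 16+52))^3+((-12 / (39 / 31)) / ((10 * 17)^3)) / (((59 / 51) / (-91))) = 3662980006617978313 / 6364251648000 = 575555.49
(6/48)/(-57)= -1/456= -0.00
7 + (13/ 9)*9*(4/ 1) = 59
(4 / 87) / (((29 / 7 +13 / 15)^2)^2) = 40516875 / 554984665076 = 0.00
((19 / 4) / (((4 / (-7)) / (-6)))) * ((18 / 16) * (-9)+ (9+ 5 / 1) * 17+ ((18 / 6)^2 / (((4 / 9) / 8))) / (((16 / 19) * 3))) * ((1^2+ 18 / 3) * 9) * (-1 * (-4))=3670002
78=78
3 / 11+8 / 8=14 / 11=1.27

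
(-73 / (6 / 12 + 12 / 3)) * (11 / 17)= -10.50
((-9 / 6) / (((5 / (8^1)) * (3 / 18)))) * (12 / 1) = -864 / 5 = -172.80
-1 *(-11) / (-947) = -11 / 947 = -0.01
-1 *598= -598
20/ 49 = 0.41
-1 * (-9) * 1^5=9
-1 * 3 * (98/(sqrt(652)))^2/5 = -7203/815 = -8.84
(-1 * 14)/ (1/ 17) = -238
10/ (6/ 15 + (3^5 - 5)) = 25/ 596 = 0.04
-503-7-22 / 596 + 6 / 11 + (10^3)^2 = 3276329887 / 3278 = 999490.51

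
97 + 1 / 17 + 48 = 2466 / 17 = 145.06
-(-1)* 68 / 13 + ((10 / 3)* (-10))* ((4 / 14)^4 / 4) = 484604 / 93639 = 5.18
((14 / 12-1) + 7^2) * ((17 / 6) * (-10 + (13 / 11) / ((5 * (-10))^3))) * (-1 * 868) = 1209173.37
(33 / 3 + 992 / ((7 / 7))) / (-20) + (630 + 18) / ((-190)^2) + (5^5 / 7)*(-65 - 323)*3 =-131326418369 / 252700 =-519692.99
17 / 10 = 1.70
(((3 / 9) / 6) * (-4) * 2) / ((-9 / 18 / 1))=8 / 9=0.89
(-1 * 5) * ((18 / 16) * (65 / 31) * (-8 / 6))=975 / 62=15.73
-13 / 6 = -2.17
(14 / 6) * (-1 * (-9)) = 21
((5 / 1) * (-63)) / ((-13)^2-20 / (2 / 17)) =315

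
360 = 360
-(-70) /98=5 /7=0.71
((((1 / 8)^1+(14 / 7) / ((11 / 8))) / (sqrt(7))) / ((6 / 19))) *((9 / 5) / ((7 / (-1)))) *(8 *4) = -15846 *sqrt(7) / 2695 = -15.56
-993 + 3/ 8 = -7941/ 8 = -992.62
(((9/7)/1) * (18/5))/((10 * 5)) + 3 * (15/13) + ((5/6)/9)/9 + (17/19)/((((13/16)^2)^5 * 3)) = 6619796113985444821/1113862149516957750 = 5.94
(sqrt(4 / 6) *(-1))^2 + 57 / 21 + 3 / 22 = 1625 / 462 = 3.52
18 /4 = 9 /2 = 4.50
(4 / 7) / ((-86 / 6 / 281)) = -3372 / 301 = -11.20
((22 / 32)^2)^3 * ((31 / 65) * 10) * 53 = 2910674723 / 109051904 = 26.69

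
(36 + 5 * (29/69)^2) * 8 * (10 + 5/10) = 4916828/1587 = 3098.19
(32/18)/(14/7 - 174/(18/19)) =-0.01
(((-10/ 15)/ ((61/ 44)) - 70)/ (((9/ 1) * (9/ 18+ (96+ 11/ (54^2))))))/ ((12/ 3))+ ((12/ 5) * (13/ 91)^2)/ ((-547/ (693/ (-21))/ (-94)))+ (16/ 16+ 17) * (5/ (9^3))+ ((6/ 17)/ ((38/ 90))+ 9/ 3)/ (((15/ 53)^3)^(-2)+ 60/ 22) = -507323114394453596992966309/ 2938926815875873492208149905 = -0.17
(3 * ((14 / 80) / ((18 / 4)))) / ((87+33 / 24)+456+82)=14 / 75165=0.00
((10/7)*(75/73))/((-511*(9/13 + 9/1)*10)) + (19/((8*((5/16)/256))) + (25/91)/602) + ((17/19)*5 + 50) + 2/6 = 582525538783243/291203444805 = 2000.41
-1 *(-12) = 12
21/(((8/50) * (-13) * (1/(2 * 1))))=-525/26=-20.19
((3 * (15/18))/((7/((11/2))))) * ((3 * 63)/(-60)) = -99/16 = -6.19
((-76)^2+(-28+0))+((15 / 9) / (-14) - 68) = 5679.88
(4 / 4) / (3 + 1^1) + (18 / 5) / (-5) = -47 / 100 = -0.47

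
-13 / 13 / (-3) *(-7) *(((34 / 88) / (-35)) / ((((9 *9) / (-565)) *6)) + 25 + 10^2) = -18712921 / 64152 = -291.70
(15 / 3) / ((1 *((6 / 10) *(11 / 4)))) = 100 / 33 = 3.03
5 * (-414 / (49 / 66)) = -136620 / 49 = -2788.16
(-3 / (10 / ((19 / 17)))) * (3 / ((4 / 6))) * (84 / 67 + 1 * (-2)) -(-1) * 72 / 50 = 146133 / 56950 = 2.57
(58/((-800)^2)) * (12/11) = 87/880000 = 0.00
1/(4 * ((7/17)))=17/28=0.61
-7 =-7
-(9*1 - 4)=-5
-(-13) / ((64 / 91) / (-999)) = -1181817 / 64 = -18465.89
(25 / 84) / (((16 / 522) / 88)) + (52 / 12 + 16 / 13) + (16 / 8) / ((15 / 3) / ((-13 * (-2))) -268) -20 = 2129059903 / 2534532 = 840.02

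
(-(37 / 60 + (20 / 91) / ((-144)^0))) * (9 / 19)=-0.40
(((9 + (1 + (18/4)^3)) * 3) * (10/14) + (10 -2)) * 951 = 11966433/56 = 213686.30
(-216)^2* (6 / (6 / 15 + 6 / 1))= 43740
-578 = -578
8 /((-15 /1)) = -8 /15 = -0.53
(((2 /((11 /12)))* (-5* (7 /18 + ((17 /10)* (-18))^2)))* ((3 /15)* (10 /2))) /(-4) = 421537 /165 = 2554.77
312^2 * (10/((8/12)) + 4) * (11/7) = 20344896/7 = 2906413.71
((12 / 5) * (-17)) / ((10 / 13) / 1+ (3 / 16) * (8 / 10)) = -10608 / 239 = -44.38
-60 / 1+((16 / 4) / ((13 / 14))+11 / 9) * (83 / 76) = -479819 / 8892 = -53.96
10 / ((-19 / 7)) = -70 / 19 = -3.68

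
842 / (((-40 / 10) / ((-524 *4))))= 441208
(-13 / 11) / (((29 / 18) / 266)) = -62244 / 319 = -195.12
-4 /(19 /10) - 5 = -135 /19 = -7.11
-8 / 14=-4 / 7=-0.57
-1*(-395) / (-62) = -395 / 62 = -6.37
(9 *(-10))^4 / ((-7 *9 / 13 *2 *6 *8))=-1974375 / 14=-141026.79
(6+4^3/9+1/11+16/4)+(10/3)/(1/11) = 5333/99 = 53.87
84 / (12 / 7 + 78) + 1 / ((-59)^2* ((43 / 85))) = 14676839 / 13920519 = 1.05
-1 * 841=-841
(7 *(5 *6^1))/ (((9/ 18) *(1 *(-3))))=-140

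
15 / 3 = 5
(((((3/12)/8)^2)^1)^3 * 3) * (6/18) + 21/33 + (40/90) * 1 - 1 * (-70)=71.08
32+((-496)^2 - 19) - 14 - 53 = 245962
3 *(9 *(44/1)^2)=52272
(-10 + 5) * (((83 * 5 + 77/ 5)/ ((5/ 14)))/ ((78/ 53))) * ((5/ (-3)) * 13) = 798392/ 9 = 88710.22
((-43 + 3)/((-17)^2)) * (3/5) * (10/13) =-240/3757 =-0.06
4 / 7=0.57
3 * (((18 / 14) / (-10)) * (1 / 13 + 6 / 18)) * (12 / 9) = -96 / 455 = -0.21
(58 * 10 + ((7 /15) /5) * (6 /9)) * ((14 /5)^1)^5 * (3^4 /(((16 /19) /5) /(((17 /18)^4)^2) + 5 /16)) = 1339691317157638713332736 /95853042061421875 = 13976513.30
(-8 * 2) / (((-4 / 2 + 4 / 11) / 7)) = 616 / 9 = 68.44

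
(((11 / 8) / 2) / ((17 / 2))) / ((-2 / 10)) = -55 / 136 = -0.40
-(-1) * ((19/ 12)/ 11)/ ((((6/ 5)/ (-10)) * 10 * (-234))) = 95/ 185328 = 0.00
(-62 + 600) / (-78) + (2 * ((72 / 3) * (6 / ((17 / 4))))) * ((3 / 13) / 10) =-17681 / 3315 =-5.33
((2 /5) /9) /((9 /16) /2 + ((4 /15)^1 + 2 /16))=64 /969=0.07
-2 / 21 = -0.10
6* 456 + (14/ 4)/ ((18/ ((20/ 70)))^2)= 2736.00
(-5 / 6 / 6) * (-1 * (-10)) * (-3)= 25 / 6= 4.17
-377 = -377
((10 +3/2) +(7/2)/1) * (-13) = -195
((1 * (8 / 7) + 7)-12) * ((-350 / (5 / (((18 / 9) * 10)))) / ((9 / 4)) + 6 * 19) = 1960.29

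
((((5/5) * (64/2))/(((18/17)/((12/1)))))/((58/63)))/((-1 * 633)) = -0.62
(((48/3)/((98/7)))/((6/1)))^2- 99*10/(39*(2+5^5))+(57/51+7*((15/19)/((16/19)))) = 37587022091/4876168752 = 7.71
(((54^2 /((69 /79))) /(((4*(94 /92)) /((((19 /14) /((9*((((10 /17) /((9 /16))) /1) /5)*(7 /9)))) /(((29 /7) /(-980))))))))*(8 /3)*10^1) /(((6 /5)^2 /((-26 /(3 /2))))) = 78369086250 /1363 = 57497495.41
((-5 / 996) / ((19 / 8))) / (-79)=10 / 373749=0.00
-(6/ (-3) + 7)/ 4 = -5/ 4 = -1.25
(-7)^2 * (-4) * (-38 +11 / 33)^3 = 282807812 / 27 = 10474363.41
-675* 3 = -2025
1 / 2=0.50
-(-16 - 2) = 18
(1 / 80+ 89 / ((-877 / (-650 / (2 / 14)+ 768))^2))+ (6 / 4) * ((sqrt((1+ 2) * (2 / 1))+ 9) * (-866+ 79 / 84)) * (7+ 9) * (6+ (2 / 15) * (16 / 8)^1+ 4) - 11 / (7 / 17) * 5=-825604047706577 / 430712240 - 639452 * sqrt(6) / 3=-2438944.79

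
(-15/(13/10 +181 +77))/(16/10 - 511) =250/2201457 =0.00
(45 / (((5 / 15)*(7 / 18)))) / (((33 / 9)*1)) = 7290 / 77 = 94.68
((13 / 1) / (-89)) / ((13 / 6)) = -6 / 89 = -0.07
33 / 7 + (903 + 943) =12955 / 7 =1850.71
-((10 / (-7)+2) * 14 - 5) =-3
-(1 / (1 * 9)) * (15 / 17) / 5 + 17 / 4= 863 / 204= 4.23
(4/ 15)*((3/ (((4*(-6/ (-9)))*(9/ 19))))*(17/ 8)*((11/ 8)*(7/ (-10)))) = -1.30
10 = 10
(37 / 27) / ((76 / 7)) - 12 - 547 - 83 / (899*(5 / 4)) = -5155587719 / 9223740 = -558.95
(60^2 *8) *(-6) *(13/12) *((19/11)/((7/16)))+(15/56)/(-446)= -203050598565/274736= -739075.33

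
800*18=14400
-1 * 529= -529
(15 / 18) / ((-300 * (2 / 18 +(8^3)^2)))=-1 / 94371880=-0.00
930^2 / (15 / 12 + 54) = 3459600 / 221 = 15654.30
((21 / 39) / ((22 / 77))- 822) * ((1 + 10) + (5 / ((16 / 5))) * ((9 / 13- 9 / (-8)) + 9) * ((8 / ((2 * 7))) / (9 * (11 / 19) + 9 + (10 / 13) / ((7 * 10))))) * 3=-587856111207 / 20458048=-28734.71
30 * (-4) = -120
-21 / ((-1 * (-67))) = -21 / 67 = -0.31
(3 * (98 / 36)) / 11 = 49 / 66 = 0.74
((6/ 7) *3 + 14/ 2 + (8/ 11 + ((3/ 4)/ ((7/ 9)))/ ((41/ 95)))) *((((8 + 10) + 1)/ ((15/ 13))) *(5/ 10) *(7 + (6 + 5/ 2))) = 1211850419/ 757680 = 1599.42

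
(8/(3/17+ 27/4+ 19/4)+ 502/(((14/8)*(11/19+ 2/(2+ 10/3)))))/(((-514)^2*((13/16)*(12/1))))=9342064/79844324385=0.00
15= 15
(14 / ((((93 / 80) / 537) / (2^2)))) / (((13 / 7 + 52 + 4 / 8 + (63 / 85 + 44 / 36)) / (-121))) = -55576.08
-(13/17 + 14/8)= -171/68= -2.51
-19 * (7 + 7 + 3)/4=-323/4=-80.75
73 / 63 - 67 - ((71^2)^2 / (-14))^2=-5811781781327993 / 1764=-3294660873768.70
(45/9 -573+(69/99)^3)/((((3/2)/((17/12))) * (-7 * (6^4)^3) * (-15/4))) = -346800833/36962270167173120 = -0.00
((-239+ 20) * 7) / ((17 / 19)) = -29127 / 17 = -1713.35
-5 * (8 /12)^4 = -80 /81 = -0.99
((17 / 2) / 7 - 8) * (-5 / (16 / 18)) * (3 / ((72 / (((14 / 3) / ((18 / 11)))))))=5225 / 1152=4.54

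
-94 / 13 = -7.23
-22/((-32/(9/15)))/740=33/59200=0.00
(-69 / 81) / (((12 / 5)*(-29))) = 115 / 9396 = 0.01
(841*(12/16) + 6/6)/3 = 2527/12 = 210.58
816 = 816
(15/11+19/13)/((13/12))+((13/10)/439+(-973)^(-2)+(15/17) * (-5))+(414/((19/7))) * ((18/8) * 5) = 1714.12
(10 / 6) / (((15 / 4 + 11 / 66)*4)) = 5 / 47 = 0.11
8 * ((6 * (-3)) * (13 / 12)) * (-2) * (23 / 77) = 7176 / 77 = 93.19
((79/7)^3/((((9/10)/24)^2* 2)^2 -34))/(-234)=2524359680000/13972005709389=0.18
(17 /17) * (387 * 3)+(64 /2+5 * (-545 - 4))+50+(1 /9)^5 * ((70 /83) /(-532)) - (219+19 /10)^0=-279919540643 /186240546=-1503.00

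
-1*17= -17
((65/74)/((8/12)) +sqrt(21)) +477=sqrt(21) +70791/148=482.90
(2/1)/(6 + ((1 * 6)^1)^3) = 1/111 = 0.01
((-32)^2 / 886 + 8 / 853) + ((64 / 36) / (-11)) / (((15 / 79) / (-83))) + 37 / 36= 163498381087 / 2244601260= 72.84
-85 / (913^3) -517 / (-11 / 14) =500769910941 / 761048497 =658.00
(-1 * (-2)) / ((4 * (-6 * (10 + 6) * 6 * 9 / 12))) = -1 / 864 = -0.00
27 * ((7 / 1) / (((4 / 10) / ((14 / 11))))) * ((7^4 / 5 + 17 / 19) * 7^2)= 2962853208 / 209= 14176331.14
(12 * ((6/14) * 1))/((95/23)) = 828/665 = 1.25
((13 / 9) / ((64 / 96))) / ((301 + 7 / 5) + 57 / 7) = 455 / 65214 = 0.01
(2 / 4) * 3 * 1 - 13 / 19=31 / 38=0.82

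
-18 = -18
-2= -2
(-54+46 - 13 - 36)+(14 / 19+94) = 717 / 19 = 37.74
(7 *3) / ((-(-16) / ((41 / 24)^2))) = 11767 / 3072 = 3.83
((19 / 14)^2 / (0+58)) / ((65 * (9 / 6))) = 361 / 1108380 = 0.00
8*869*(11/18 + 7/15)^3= 793112837/91125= 8703.57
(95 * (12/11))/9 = 380/33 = 11.52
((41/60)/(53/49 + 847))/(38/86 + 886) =86387/95039403120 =0.00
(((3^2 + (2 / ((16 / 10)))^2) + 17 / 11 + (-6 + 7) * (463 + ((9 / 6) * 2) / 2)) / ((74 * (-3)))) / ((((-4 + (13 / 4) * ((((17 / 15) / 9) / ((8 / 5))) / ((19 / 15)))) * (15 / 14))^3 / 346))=14677203268878336 / 1331481127257875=11.02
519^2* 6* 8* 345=4460618160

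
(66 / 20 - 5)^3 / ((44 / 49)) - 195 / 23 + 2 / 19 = -13.84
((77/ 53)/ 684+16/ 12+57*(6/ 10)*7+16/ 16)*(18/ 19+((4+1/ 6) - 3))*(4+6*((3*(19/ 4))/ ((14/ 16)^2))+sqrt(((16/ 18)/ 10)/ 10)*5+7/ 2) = 10559889529*sqrt(2)/ 61990920+5872807133771/ 96430320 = 61142.99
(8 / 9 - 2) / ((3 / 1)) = -10 / 27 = -0.37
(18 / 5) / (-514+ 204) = -9 / 775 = -0.01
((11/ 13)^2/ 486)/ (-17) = -121/ 1396278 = -0.00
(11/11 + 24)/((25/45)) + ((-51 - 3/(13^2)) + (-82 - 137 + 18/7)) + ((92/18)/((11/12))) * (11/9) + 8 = -6631958/31941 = -207.63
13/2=6.50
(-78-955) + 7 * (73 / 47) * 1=-48040 / 47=-1022.13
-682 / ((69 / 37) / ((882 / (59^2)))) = -7418796 / 80063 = -92.66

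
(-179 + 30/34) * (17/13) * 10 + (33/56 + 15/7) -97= -2423.50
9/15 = 3/5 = 0.60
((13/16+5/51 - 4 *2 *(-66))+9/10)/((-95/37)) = -79980199/387600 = -206.35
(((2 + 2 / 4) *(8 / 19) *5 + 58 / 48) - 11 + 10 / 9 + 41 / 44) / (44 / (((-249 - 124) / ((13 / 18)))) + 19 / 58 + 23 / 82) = -16588118291 / 3489559304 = -4.75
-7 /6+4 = 2.83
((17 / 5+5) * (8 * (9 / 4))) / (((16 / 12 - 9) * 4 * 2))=-567 / 230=-2.47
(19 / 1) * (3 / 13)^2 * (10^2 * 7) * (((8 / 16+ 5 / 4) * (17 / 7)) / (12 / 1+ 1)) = 508725 / 2197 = 231.55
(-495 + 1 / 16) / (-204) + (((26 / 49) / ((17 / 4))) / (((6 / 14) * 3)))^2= 178798453 / 73410624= 2.44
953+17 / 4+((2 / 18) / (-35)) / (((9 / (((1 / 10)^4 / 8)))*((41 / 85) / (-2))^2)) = 957.25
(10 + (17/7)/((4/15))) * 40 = 5350/7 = 764.29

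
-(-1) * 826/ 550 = 413/ 275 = 1.50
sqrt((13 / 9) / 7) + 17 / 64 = 0.72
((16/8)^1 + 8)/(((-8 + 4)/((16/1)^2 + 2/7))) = -4485/7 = -640.71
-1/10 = -0.10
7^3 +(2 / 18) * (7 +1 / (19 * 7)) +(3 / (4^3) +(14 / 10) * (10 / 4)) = 26607911 / 76608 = 347.33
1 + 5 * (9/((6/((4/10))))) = 4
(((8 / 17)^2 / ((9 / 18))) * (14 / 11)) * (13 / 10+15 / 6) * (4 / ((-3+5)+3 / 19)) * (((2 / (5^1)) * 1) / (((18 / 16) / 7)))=289816576 / 29326275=9.88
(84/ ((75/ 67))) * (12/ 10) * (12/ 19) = 135072/ 2375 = 56.87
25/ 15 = 5/ 3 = 1.67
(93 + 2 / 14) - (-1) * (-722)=-4402 / 7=-628.86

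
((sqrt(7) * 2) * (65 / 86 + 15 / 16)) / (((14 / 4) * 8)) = 1165 * sqrt(7) / 9632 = 0.32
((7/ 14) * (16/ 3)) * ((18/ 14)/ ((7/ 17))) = 408/ 49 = 8.33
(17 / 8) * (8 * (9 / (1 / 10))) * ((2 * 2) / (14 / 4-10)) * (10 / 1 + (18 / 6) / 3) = -134640 / 13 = -10356.92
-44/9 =-4.89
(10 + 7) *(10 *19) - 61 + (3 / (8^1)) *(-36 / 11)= 69691 / 22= 3167.77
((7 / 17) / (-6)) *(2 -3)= 7 / 102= 0.07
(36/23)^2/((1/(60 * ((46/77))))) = 155520/1771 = 87.81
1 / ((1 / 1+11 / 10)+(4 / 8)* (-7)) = -0.71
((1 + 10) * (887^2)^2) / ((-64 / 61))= -415352663231231 / 64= -6489885362987.98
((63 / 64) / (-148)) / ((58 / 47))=-2961 / 549376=-0.01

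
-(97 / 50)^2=-9409 / 2500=-3.76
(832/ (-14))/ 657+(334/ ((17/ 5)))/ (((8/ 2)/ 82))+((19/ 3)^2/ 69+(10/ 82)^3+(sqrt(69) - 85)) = sqrt(69)+717325723238584/ 371803087467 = 1937.62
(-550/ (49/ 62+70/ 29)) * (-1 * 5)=4944500/ 5761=858.27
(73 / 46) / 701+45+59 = 104.00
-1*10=-10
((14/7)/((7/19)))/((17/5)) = 190/119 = 1.60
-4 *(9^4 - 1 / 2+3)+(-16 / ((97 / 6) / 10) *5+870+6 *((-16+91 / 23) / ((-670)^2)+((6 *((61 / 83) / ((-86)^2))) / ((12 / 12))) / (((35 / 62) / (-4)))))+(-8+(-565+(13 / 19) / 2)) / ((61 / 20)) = -15974094792539688282417 / 623470141418819450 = -25621.27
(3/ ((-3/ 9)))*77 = -693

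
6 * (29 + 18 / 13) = 2370 / 13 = 182.31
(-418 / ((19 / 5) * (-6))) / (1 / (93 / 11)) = 155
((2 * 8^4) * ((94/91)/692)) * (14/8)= 21.40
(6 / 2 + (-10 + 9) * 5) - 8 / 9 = -26 / 9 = -2.89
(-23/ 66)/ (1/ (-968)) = 1012/ 3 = 337.33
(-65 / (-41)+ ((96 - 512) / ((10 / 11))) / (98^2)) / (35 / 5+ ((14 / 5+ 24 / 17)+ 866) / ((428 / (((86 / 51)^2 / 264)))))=39390251100057 / 179873160542453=0.22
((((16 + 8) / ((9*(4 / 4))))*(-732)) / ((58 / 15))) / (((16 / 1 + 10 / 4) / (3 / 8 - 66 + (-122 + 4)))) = 5376540 / 1073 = 5010.75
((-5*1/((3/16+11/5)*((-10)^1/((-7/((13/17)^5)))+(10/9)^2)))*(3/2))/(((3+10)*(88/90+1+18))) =-2173659081300/288993355580891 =-0.01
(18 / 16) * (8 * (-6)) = -54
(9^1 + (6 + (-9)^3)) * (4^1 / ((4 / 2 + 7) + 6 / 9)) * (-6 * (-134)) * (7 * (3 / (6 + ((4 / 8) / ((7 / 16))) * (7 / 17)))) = -1229627952 / 1595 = -770926.62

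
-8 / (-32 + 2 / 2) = 8 / 31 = 0.26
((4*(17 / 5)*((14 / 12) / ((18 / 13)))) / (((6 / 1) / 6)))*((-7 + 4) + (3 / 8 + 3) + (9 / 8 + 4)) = 17017 / 270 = 63.03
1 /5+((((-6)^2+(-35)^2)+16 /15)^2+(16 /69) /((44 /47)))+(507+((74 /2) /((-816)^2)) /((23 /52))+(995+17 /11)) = 559543787054801 /350961600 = 1594316.26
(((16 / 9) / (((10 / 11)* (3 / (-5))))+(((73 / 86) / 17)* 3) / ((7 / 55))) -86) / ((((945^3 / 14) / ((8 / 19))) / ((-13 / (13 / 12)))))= 31153568 / 4219576881345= 0.00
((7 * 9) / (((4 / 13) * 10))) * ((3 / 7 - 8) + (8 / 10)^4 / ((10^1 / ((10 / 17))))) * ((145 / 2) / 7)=-1904602869 / 1190000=-1600.51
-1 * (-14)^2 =-196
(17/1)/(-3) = -17/3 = -5.67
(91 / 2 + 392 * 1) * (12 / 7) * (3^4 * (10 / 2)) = 303750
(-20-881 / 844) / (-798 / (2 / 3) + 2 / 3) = 53283 / 3029116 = 0.02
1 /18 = 0.06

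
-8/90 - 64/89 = -3236/4005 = -0.81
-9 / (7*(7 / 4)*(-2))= 18 / 49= 0.37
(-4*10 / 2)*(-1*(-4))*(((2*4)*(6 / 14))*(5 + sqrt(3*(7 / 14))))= -9600 / 7 - 960*sqrt(6) / 7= -1707.36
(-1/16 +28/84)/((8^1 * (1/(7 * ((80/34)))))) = 455/816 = 0.56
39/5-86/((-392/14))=761/70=10.87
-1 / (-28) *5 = 5 / 28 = 0.18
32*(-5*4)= -640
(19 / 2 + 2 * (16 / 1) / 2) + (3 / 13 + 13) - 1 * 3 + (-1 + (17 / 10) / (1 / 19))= 4357 / 65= 67.03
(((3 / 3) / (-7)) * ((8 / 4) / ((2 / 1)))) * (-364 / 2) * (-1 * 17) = -442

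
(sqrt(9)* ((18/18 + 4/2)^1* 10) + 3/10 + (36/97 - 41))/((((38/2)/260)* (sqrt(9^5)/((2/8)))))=0.70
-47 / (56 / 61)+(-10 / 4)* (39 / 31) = -54.34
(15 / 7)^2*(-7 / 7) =-225 / 49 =-4.59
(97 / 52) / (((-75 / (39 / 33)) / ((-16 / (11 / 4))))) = 1552 / 9075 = 0.17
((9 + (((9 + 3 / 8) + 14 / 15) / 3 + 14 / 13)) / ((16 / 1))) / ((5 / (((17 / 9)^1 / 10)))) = 1075097 / 33696000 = 0.03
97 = 97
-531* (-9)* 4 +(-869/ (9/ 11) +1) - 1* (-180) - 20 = 163934/ 9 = 18214.89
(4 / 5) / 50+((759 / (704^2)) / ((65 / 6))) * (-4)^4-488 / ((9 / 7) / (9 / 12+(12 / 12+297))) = -145935722833 / 1287000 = -113392.17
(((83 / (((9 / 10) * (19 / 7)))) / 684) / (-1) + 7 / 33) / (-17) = -104503 / 10936134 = -0.01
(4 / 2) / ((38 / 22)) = 22 / 19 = 1.16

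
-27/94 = -0.29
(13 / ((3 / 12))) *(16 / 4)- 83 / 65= 13437 / 65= 206.72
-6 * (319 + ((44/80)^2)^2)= -153163923/80000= -1914.55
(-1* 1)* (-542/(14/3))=813/7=116.14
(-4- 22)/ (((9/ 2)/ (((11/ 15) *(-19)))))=10868/ 135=80.50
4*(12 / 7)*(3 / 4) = 36 / 7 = 5.14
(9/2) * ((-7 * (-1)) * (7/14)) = 63/4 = 15.75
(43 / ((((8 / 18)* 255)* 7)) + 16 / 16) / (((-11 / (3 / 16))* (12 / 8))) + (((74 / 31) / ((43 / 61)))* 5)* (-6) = -28365709297 / 279183520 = -101.60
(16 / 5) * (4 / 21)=64 / 105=0.61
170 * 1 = 170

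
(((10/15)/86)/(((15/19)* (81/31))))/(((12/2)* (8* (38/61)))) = 0.00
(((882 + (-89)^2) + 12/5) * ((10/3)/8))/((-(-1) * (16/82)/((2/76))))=1805107/3648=494.82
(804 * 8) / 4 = 1608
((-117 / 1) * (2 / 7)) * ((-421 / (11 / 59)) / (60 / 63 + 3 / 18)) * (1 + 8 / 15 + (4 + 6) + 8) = 3406023036 / 2585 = 1317610.46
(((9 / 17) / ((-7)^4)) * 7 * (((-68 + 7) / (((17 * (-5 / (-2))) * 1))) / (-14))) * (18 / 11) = 9882 / 38163895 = 0.00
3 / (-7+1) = -1 / 2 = -0.50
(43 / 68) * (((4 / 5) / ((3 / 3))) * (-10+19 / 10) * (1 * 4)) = -6966 / 425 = -16.39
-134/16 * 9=-603/8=-75.38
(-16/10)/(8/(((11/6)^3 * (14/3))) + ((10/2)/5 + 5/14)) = -149072/152365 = -0.98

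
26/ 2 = 13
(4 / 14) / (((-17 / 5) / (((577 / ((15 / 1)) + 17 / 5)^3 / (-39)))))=158.12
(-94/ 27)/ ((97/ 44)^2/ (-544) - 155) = 98999296/ 4407829083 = 0.02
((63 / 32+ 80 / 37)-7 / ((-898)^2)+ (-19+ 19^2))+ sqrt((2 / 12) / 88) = sqrt(33) / 132+ 82619918147 / 238695584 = 346.17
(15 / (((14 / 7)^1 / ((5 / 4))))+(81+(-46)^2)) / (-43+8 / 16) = -17651 / 340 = -51.91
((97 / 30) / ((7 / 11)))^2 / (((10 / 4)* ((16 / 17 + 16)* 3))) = 19354313 / 95256000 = 0.20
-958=-958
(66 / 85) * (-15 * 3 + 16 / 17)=-34.21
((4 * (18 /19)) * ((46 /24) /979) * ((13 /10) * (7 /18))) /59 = 2093 /32923770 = 0.00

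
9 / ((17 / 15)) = 7.94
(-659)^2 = 434281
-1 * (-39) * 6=234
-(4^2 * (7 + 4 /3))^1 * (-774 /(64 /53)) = 170925 /2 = 85462.50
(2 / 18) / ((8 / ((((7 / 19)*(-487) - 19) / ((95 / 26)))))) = -4901 / 6498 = -0.75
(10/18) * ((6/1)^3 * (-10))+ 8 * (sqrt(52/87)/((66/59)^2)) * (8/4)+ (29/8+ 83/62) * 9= -286521/248+ 27848 * sqrt(1131)/94743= -1145.44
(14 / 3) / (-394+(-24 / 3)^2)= -7 / 495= -0.01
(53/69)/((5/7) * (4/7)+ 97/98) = 5194/9453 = 0.55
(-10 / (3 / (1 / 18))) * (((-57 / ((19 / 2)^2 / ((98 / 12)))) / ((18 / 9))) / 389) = 245 / 199557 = 0.00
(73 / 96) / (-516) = -73 / 49536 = -0.00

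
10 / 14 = 5 / 7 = 0.71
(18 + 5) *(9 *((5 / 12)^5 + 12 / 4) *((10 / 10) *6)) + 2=17250499 / 4608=3743.60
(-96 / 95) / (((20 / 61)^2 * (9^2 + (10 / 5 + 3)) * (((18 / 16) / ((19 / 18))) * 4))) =-3721 / 145125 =-0.03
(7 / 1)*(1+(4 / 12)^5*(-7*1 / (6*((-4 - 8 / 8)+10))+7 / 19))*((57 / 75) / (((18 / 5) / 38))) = 18432071 / 328050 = 56.19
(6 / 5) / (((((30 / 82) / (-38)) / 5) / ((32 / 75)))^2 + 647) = 14913724416 / 8040983334085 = 0.00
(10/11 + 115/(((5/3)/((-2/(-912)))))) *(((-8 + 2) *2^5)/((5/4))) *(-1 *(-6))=-1021248/1045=-977.27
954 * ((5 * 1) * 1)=4770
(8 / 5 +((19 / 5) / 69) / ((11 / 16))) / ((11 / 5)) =0.76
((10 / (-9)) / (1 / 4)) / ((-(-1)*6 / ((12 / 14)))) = -40 / 63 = -0.63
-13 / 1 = -13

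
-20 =-20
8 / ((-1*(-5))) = 8 / 5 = 1.60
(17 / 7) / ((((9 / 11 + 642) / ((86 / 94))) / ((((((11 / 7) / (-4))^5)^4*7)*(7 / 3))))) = 5409582709252715033985241 / 12495756012113082118676555023515648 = 0.00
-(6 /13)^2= -36 /169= -0.21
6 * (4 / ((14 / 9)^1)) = 108 / 7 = 15.43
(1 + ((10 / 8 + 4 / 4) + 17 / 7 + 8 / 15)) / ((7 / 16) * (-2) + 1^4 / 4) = -5218 / 525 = -9.94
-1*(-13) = 13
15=15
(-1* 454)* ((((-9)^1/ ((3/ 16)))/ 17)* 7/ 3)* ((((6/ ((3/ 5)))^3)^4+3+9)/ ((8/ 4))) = 25424000000305088/ 17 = 1495529411782652.24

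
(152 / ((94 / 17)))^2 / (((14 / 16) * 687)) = 13354112 / 10623081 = 1.26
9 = 9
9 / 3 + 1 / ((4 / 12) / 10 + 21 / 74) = 1083 / 176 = 6.15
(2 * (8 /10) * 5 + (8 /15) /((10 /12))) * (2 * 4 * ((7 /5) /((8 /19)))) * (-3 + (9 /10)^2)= -1572858 /3125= -503.31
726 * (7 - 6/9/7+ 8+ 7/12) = 157421/14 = 11244.36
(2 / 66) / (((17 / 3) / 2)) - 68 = -12714 / 187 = -67.99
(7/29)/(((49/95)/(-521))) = -49495/203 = -243.82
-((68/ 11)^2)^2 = -21381376/ 14641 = -1460.38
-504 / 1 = -504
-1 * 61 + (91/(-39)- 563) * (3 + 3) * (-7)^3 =1163395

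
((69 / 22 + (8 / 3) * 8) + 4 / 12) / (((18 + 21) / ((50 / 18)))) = 40925 / 23166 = 1.77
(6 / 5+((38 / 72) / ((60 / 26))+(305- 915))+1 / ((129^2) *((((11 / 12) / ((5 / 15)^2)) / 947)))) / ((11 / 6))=-13367798603 / 40271220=-331.94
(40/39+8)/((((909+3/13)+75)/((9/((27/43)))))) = 15136/115155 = 0.13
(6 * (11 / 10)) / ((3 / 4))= 44 / 5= 8.80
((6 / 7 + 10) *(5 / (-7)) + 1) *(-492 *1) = 162852 / 49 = 3323.51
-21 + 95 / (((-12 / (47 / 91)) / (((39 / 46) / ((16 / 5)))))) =-455093 / 20608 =-22.08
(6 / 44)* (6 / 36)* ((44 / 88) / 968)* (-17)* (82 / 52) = -697 / 2214784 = -0.00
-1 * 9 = -9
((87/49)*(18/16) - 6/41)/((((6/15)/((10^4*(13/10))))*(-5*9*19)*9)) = -16115125/2061234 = -7.82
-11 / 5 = -2.20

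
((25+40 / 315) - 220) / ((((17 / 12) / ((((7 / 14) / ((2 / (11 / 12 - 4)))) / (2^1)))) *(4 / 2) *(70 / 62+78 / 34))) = 14081719 / 1818432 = 7.74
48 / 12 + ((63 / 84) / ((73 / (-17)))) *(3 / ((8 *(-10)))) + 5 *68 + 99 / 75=40334141 / 116800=345.33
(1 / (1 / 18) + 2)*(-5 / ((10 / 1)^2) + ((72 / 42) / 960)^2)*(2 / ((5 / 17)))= -266543 / 39200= -6.80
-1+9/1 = 8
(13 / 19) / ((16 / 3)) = 39 / 304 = 0.13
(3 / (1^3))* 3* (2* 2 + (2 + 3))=81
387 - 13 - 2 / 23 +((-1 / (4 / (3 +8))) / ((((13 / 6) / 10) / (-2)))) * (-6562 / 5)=-9849316 / 299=-32940.86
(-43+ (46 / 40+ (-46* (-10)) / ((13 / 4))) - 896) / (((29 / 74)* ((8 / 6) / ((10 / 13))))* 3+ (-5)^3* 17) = 7660517 / 20422896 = 0.38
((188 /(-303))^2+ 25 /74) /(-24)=-4910681 /163052784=-0.03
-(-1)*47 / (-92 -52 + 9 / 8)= -376 / 1143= -0.33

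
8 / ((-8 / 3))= -3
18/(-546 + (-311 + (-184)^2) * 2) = 9/33272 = 0.00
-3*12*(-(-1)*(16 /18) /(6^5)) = -1 /243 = -0.00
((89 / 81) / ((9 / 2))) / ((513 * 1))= 178 / 373977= 0.00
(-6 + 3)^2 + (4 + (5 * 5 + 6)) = 44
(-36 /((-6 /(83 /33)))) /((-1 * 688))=-83 /3784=-0.02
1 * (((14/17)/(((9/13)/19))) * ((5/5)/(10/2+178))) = 3458/27999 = 0.12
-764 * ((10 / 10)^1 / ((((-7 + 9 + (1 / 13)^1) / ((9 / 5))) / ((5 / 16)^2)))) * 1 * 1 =-12415 / 192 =-64.66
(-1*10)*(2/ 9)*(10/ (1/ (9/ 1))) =-200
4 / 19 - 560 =-559.79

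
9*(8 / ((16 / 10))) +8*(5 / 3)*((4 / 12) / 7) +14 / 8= 11941 / 252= 47.38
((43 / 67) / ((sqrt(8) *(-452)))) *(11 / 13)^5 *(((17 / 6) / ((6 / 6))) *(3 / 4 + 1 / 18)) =-3414120149 *sqrt(2) / 9715020951168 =-0.00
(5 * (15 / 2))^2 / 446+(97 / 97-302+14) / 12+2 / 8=-109789 / 5352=-20.51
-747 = -747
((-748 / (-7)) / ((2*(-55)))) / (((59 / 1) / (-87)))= 2958 / 2065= 1.43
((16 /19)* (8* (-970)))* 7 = -869120 /19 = -45743.16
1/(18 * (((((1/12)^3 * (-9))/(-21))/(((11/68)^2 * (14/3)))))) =23716/867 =27.35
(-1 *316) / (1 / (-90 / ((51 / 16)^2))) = 808960 / 289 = 2799.17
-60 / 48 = -5 / 4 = -1.25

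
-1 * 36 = -36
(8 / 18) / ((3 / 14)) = 56 / 27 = 2.07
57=57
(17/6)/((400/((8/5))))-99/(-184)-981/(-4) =16960157/69000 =245.80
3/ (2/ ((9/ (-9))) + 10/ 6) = -9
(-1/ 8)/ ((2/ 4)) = -1/ 4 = -0.25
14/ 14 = 1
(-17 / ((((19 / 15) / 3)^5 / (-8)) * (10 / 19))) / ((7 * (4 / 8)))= 5019165000 / 912247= 5501.98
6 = 6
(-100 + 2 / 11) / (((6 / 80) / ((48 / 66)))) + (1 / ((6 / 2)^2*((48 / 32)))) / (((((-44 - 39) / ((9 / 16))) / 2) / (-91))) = -116640509 / 120516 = -967.84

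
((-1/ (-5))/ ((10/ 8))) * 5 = 4/ 5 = 0.80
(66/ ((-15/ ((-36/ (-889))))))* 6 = -4752/ 4445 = -1.07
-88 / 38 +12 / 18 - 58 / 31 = -6220 / 1767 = -3.52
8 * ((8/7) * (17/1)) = 155.43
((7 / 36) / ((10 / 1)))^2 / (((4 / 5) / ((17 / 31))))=0.00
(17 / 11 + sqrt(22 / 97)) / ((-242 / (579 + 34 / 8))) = -39661 / 10648 - 2333 * sqrt(2134) / 93896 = -4.87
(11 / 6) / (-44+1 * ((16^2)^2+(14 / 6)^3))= 99 / 3537254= 0.00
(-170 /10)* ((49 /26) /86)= -833 /2236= -0.37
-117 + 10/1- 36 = -143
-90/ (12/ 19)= -285/ 2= -142.50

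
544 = 544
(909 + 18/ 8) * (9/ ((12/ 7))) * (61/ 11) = 26529.80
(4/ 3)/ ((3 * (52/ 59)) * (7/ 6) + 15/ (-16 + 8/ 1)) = 1888/ 1713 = 1.10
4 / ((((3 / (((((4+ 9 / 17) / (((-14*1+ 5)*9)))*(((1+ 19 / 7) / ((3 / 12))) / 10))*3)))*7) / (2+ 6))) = -18304 / 48195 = -0.38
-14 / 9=-1.56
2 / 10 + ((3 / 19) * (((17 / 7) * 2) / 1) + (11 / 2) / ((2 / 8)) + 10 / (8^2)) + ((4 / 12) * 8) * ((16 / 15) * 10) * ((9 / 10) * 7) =4305437 / 21280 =202.32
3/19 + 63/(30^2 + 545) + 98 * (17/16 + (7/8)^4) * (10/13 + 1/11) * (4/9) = 124563651757/2010145280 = 61.97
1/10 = 0.10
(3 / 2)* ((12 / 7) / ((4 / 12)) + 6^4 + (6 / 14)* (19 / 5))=136791 / 70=1954.16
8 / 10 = 4 / 5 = 0.80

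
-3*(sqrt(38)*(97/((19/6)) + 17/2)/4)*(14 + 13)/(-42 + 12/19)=118.08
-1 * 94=-94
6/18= 1/3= 0.33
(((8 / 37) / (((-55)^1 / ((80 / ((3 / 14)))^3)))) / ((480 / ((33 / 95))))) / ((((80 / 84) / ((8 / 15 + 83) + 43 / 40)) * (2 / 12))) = -12481204736 / 158175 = -78907.57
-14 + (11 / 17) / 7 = -1655 / 119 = -13.91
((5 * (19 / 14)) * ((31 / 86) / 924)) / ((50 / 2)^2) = 589 / 139062000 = 0.00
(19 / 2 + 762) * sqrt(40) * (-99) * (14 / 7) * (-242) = 73934388 * sqrt(10) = 233801063.49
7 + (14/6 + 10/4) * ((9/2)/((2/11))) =1013/8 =126.62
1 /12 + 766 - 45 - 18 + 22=8701 /12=725.08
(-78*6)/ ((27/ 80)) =-1386.67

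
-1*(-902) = 902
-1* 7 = -7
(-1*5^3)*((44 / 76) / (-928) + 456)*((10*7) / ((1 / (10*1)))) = -175878959375 / 4408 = -39899945.41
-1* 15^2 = -225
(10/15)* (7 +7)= 28/3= 9.33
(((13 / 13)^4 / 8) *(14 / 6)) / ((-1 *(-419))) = 7 / 10056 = 0.00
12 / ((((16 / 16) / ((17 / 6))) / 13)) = 442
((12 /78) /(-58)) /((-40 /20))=1 /754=0.00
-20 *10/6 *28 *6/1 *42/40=-5880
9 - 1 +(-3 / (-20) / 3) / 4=641 / 80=8.01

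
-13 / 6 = -2.17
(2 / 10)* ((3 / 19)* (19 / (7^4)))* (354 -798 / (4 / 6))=-0.21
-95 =-95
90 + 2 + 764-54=802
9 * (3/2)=27/2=13.50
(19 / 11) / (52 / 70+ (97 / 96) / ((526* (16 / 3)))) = 179092480 / 77060577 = 2.32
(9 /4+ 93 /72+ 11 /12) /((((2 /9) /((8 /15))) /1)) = 107 /10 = 10.70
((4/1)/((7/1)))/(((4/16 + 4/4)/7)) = 16/5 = 3.20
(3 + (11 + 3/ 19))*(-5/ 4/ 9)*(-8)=2690/ 171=15.73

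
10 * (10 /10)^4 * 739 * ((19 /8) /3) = 70205 /12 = 5850.42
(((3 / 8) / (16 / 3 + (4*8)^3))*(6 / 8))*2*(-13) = -351 / 1573120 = -0.00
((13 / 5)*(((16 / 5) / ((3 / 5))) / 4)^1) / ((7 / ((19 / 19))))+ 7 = 787 / 105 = 7.50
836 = 836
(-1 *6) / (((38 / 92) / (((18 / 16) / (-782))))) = 27 / 1292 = 0.02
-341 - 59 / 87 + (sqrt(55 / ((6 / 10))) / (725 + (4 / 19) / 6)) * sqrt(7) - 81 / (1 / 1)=-36773 / 87 + 95 * sqrt(231) / 41327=-422.64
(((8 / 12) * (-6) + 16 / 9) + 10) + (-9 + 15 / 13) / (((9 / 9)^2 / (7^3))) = -313964 / 117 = -2683.45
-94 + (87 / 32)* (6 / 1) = -1243 / 16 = -77.69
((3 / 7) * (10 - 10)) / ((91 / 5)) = 0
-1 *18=-18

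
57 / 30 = 19 / 10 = 1.90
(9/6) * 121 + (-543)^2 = 590061/2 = 295030.50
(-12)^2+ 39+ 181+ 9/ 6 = 731/ 2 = 365.50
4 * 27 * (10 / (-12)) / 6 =-15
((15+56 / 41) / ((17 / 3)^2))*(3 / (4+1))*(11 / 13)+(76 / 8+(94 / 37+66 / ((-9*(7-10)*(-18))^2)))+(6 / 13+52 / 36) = 7967944096642 / 560903400135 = 14.21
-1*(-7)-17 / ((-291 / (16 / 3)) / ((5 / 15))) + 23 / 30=206129 / 26190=7.87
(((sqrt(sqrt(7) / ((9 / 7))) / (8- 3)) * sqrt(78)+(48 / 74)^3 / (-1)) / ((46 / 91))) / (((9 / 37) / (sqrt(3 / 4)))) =-34944 * sqrt(3) / 31487+3367 * sqrt(26) * 7^(3 / 4) / 4140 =15.92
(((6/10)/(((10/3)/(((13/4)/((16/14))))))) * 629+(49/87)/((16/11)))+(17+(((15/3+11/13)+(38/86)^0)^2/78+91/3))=113243226089/305822400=370.29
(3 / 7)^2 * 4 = 36 / 49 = 0.73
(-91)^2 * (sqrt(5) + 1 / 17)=8281 / 17 + 8281 * sqrt(5)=19004.00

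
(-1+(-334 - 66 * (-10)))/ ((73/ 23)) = 7475/ 73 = 102.40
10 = 10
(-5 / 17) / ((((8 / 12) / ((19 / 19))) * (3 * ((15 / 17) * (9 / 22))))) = -11 / 27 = -0.41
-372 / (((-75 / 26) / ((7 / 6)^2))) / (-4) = -19747 / 450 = -43.88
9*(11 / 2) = 99 / 2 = 49.50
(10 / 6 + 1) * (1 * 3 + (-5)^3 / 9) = -784 / 27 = -29.04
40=40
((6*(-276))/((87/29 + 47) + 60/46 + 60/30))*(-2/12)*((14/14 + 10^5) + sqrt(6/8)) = 1587*sqrt(3)/613 + 317403174/613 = 517791.06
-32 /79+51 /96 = 319 /2528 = 0.13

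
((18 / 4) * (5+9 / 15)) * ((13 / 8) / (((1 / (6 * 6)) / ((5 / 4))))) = 7371 / 4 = 1842.75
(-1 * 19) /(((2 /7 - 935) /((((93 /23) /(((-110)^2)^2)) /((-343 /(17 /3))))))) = -10013 /1079621630010000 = -0.00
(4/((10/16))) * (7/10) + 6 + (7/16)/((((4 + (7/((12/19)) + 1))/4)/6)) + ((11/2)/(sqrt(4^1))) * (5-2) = 374089/19300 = 19.38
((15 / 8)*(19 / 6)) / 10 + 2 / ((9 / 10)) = 811 / 288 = 2.82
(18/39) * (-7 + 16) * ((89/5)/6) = 801/65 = 12.32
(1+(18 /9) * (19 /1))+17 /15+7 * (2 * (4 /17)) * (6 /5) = 11242 /255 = 44.09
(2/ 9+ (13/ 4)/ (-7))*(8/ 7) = -122/ 441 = -0.28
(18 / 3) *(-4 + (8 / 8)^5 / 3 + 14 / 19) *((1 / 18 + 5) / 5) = -15197 / 855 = -17.77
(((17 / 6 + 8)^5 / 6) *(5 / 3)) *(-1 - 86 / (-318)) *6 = -168242140625 / 927288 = -181434.61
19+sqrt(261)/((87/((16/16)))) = sqrt(29)/29+19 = 19.19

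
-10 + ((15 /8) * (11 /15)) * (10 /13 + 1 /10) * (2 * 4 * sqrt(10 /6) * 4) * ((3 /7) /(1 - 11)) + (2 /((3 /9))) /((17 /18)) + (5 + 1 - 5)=-45 /17 - 1243 * sqrt(15) /2275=-4.76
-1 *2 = -2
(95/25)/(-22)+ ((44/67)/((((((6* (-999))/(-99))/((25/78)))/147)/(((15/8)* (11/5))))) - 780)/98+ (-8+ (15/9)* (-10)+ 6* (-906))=-7599567050281/1389628240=-5468.78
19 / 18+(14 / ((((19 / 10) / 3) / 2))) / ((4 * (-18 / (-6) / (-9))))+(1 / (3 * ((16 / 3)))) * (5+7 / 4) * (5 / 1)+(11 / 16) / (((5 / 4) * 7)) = -11458409 / 383040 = -29.91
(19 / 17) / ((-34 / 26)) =-247 / 289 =-0.85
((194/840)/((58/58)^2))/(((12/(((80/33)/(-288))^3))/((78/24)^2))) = -409825/3380180170752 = -0.00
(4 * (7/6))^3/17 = 2744/459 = 5.98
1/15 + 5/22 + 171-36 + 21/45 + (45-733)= -182239/330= -552.24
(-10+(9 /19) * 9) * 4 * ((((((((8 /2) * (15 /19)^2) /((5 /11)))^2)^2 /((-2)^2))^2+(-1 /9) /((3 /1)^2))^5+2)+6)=-1066396613131874379855295758812440435096469852774107735549457278079592764102463691996315051449379374873631370987824887479236882940366755052 /132271650140292597720503657809833657539690599960500268181854702321888679187013409668545929912893785584367471609219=-8062170631430178112286365.00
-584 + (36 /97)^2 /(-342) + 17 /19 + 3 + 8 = -102275902 /178771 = -572.11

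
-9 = -9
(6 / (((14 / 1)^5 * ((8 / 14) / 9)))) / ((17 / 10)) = 135 / 1306144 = 0.00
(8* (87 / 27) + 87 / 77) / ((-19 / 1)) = -18647 / 13167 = -1.42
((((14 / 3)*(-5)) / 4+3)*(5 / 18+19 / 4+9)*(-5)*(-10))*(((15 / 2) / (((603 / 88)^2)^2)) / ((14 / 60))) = -80443510400000 / 2776441602501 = -28.97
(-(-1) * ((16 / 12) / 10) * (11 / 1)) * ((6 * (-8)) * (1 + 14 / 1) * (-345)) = 364320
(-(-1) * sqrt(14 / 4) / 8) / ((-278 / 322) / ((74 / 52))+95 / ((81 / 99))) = 53613 * sqrt(14) / 99080624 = 0.00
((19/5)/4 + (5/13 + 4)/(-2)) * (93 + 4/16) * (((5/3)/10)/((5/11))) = -1325269/31200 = -42.48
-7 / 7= -1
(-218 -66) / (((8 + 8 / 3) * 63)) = -71 / 168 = -0.42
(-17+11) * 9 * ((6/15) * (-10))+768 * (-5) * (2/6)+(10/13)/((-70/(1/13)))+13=-1243334/1183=-1051.00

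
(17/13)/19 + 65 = 16072/247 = 65.07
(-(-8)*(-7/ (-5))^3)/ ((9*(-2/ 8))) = -10976/ 1125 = -9.76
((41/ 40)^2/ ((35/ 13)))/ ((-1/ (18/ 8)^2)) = -1770093/ 896000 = -1.98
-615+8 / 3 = -1837 / 3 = -612.33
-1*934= -934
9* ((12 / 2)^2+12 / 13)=4320 / 13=332.31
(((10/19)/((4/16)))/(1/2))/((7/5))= 400/133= 3.01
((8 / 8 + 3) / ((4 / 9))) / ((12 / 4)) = 3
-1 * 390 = -390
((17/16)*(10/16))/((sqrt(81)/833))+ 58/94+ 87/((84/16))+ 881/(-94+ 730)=1607723969/20087424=80.04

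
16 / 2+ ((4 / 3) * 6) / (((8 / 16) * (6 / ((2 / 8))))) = 26 / 3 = 8.67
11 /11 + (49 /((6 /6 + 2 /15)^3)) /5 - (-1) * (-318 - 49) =-1765083 /4913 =-359.27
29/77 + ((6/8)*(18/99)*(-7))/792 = 15263/40656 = 0.38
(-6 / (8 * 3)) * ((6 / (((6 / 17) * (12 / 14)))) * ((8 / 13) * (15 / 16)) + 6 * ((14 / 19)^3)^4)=-1334610877505458147 / 460369503165761488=-2.90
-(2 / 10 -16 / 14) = 33 / 35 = 0.94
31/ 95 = 0.33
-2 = -2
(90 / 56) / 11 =45 / 308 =0.15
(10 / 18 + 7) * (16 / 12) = 272 / 27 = 10.07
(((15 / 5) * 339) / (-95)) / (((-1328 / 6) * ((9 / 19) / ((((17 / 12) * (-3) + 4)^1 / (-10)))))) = 339 / 132800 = 0.00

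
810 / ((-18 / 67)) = -3015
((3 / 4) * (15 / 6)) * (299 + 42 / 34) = 9570 / 17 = 562.94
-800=-800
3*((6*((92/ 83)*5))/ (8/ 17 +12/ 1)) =35190/ 4399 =8.00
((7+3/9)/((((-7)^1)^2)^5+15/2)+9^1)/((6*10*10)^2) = 3050732779/122029310808000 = 0.00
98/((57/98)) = 9604/57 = 168.49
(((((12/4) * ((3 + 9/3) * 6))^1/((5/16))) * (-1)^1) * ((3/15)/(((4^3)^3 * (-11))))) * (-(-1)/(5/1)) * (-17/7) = -459/39424000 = -0.00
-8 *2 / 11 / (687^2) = -16 / 5191659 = -0.00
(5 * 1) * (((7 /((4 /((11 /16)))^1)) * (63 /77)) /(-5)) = -63 /64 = -0.98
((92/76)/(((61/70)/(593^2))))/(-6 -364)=-56615489/42883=-1320.23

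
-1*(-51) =51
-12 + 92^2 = 8452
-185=-185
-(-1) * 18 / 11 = 18 / 11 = 1.64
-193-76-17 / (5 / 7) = -1464 / 5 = -292.80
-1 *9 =-9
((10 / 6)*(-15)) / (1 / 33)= -825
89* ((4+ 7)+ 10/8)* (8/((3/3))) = 8722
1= 1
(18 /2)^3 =729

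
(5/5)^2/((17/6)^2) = 36/289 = 0.12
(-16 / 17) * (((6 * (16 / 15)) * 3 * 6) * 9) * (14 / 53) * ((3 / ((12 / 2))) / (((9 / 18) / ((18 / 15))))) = -6967296 / 22525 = -309.31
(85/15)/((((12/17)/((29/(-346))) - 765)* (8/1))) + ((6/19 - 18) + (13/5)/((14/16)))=-12791458531/869357160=-14.71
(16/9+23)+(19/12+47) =2641/36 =73.36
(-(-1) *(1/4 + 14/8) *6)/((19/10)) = 120/19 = 6.32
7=7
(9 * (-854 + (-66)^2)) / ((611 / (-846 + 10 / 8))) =-53249661 / 1222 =-43575.83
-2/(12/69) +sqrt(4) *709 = 2813/2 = 1406.50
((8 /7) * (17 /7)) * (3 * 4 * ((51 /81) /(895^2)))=9248 /353252025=0.00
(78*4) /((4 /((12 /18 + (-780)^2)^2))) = 86615420860904 /3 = 28871806953634.67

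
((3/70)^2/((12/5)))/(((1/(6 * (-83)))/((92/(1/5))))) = -175.32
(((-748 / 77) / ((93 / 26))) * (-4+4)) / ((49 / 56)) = 0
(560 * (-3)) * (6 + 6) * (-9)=181440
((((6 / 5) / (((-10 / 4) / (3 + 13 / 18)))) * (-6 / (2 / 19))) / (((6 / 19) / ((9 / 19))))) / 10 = 3819 / 250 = 15.28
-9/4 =-2.25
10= 10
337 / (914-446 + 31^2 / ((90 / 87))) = 10110 / 41909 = 0.24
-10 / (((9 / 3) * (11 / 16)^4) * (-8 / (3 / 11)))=81920 / 161051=0.51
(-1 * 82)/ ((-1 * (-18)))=-41/ 9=-4.56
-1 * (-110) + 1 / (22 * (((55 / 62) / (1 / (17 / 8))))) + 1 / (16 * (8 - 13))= 18103511 / 164560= 110.01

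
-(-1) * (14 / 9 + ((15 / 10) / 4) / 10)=1147 / 720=1.59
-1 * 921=-921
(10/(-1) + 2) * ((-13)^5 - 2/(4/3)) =2970356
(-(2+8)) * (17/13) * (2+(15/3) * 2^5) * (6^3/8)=-57198.46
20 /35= 0.57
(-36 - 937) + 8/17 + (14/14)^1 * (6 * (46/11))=-177171/187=-947.44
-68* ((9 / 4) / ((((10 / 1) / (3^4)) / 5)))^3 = -6586148313 / 128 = -51454283.70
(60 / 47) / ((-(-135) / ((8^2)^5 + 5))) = 1431655772 / 141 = 10153587.04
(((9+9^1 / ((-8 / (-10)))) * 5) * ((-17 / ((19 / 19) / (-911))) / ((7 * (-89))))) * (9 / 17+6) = -40954005 / 2492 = -16434.19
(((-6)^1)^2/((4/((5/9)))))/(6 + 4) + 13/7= 33/14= 2.36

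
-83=-83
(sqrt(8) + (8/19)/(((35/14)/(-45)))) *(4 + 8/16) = -648/19 + 9 *sqrt(2) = -21.38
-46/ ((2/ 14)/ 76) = -24472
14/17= 0.82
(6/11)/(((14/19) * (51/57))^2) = 390963/311542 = 1.25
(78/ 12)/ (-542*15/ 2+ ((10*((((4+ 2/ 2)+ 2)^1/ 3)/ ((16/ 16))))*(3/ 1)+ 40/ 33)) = -429/ 263590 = -0.00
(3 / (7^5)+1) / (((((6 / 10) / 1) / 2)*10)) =16810 / 50421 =0.33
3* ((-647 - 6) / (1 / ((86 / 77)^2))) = -14488764 / 5929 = -2443.71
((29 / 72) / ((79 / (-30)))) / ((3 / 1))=-145 / 2844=-0.05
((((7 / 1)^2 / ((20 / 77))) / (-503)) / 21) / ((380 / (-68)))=9163 / 2867100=0.00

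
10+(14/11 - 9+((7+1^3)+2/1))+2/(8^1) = 551/44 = 12.52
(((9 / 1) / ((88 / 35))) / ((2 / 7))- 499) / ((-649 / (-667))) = -57107873 / 114224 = -499.96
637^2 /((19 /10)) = 4057690 /19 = 213562.63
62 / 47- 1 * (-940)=44242 / 47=941.32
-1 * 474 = -474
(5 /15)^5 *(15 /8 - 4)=-17 /1944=-0.01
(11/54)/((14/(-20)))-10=-1945/189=-10.29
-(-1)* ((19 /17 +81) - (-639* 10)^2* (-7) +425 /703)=3415891978313 /11951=285824782.72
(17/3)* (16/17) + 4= 9.33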